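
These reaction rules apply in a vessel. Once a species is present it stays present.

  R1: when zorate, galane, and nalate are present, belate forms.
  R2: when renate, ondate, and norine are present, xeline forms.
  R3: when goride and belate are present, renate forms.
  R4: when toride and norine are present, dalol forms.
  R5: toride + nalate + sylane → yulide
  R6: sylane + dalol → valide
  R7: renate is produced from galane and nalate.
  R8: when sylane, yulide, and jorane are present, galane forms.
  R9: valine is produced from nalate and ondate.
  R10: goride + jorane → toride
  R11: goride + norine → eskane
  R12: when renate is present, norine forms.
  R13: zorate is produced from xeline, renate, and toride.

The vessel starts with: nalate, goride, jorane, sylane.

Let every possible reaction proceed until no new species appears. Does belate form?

No

belate would need zorate, galane, and nalate (R1), but zorate never forms.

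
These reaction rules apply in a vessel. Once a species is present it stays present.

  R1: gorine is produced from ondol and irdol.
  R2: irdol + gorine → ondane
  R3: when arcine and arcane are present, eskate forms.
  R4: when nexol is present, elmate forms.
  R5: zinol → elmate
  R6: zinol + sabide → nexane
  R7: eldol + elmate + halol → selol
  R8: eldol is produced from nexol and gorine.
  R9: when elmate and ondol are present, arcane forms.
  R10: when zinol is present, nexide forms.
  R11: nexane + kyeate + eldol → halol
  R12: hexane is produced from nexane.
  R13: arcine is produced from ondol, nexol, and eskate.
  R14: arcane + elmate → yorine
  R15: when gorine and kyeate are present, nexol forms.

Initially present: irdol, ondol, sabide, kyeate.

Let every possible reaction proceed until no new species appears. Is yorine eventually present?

ondol and irdol present → gorine forms (R1).
gorine and kyeate present → nexol forms (R15).
nexol present → elmate forms (R4).
elmate and ondol present → arcane forms (R9).
arcane and elmate present → yorine forms (R14).

Yes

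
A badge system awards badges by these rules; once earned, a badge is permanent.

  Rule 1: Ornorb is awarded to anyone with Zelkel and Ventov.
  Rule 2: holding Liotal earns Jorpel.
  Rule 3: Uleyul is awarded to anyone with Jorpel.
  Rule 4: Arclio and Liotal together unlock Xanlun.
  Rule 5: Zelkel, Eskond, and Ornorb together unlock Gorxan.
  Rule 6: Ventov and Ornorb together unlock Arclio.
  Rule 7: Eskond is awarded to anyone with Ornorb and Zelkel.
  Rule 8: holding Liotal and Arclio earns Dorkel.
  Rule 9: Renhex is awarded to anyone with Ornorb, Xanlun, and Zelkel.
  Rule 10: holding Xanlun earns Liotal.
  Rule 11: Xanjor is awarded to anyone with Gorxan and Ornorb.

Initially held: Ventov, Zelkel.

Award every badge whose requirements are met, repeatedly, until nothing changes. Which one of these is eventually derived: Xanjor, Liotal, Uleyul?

Xanjor

With Zelkel and Ventov, Ornorb is earned (Rule 1).
With Ornorb and Zelkel, Eskond is earned (Rule 7).
With Zelkel, Eskond, and Ornorb, Gorxan is earned (Rule 5).
With Gorxan and Ornorb, Xanjor is earned (Rule 11).
Liotal would need Xanlun (Rule 10), but Xanlun is never earned. Uleyul would need Jorpel (Rule 3), but Jorpel is never earned.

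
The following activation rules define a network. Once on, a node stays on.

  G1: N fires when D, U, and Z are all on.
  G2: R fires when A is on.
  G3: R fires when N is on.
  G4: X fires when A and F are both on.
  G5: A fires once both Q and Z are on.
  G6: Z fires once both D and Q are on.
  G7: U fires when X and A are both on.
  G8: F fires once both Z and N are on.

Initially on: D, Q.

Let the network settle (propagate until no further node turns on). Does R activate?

D and Q are on, so Z fires (G6).
Q and Z are on, so A fires (G5).
G2: A on → R on.

Yes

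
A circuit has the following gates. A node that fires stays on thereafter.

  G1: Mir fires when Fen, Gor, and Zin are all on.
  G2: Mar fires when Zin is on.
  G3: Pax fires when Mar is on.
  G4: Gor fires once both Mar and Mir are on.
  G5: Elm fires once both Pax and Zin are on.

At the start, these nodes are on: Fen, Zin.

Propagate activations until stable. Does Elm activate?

G2: Zin on → Mar on.
Mar is on, so Pax fires (G3).
G5: Pax and Zin on → Elm on.

Yes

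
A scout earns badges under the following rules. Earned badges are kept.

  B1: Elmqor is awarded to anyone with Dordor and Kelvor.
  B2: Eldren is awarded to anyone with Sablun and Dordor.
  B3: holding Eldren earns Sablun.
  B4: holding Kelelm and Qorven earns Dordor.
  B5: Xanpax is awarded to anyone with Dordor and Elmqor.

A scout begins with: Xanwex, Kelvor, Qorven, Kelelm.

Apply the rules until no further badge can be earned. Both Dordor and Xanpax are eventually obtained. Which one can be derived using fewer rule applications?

Dordor

Dordor: With Kelelm and Qorven, Dordor is earned (B4). [1 rule application]
Xanpax: With Kelelm and Qorven, Dordor is earned (B4). With Dordor and Kelvor, Elmqor is earned (B1). With Dordor and Elmqor, Xanpax is earned (B5). [3 rule applications]
Dordor needs fewer.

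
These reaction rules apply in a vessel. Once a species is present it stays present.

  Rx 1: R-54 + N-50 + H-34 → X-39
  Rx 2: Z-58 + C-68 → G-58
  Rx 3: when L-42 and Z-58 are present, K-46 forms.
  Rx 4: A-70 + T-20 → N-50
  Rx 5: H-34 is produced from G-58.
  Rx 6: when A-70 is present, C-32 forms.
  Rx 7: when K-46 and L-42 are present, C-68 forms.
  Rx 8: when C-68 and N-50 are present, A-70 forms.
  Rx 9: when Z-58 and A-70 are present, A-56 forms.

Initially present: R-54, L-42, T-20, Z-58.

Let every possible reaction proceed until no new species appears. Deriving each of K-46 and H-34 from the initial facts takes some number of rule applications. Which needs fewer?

K-46: L-42 and Z-58 present → K-46 forms (Rx 3). [1 rule application]
H-34: L-42 and Z-58 present → K-46 forms (Rx 3). K-46 and L-42 present → C-68 forms (Rx 7). Z-58 and C-68 present → G-58 forms (Rx 2). G-58 present → H-34 forms (Rx 5). [4 rule applications]
K-46 needs fewer.

K-46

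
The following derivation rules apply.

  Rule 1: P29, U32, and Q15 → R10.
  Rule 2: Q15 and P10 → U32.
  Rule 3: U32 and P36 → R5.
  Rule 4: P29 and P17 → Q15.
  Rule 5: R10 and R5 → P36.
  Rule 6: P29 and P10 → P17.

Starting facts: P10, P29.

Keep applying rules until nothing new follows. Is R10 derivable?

P29 and P10 hold, so P17 follows (Rule 6).
P29 and P17 hold, so Q15 follows (Rule 4).
Q15 and P10 hold, so U32 follows (Rule 2).
P29, U32, and Q15 hold, so R10 follows (Rule 1).

Yes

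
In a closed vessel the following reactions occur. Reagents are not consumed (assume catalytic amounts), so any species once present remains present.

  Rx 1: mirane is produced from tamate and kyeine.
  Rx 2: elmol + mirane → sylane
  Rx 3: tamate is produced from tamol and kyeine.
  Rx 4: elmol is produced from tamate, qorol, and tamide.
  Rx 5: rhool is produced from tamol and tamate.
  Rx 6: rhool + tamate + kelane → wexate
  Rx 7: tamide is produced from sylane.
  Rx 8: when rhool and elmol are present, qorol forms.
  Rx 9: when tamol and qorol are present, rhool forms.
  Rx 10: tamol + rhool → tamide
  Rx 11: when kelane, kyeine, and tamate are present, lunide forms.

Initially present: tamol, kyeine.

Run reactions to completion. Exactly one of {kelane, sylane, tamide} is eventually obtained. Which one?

tamol and kyeine present → tamate forms (Rx 3).
tamol and tamate present → rhool forms (Rx 5).
tamol and rhool present → tamide forms (Rx 10).
sylane would need elmol and mirane (Rx 2), but elmol never forms. No rule produces kelane, and it is not given.

tamide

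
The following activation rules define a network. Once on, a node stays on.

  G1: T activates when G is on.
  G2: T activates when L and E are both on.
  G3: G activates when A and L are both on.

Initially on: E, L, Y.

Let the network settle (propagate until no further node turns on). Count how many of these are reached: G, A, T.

G2: L and E on → T on.
G would need A and L (G3), but A never turns on.
No rule produces A, and it is not given.
T: reached.
Reached: T — 1 of the 3.

1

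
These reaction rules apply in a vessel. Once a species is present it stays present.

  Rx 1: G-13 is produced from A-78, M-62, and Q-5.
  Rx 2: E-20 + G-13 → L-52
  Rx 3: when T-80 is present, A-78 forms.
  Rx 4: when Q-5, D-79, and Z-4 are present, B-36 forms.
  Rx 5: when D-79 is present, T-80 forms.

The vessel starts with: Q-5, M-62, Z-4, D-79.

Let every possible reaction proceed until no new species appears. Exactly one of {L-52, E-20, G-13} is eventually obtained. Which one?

D-79 present → T-80 forms (Rx 5).
T-80 present → A-78 forms (Rx 3).
A-78, M-62, and Q-5 present → G-13 forms (Rx 1).
L-52 would need E-20 and G-13 (Rx 2), but E-20 never forms. No rule produces E-20, and it is not given.

G-13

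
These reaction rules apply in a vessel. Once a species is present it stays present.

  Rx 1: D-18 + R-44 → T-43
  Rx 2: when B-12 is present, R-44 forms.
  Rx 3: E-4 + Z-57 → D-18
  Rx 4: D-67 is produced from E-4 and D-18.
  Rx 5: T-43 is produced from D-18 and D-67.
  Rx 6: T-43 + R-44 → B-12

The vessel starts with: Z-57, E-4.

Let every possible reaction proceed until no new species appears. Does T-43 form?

E-4 and Z-57 present → D-18 forms (Rx 3).
E-4 and D-18 present → D-67 forms (Rx 4).
D-18 and D-67 present → T-43 forms (Rx 5).

Yes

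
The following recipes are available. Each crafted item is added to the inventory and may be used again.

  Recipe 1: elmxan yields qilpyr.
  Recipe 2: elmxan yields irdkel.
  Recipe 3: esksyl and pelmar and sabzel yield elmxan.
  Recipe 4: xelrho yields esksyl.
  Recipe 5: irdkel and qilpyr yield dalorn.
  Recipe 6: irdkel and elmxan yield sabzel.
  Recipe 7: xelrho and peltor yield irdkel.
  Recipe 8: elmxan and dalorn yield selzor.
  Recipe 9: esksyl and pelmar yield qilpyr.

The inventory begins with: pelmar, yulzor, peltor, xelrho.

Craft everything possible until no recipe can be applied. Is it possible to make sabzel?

sabzel would need irdkel and elmxan (Recipe 6), but elmxan is never obtained.

No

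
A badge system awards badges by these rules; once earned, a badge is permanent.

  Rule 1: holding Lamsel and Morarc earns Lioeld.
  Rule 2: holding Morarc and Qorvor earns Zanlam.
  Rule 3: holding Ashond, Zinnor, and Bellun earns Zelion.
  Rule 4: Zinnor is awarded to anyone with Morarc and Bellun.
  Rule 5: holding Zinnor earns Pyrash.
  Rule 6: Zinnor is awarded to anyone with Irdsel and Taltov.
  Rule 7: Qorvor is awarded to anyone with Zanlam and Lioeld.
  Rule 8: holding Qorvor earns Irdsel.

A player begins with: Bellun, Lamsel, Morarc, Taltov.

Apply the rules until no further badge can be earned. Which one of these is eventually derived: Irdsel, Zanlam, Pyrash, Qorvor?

With Morarc and Bellun, Zinnor is earned (Rule 4).
With Zinnor, Pyrash is earned (Rule 5).
Zanlam would need Morarc and Qorvor (Rule 2), but Qorvor is never earned. Irdsel would need Qorvor (Rule 8), but Qorvor is never earned. Qorvor would need Zanlam and Lioeld (Rule 7), but Zanlam is never earned.

Pyrash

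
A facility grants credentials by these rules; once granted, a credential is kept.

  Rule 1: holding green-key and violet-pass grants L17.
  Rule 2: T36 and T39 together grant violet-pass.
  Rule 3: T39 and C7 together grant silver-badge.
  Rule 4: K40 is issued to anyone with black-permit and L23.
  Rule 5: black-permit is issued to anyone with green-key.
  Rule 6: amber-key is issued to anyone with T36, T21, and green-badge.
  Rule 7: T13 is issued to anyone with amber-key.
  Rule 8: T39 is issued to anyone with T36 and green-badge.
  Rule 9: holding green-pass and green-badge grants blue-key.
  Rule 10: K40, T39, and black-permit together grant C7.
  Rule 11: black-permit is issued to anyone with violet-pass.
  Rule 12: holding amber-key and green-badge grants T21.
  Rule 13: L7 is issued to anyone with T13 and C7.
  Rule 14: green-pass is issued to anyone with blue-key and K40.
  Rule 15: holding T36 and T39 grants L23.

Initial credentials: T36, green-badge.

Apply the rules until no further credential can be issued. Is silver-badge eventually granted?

Yes

Holding T36 and green-badge grants T39 (Rule 8).
Holding T36 and T39 grants violet-pass (Rule 2).
Holding T36 and T39 grants L23 (Rule 15).
Holding violet-pass grants black-permit (Rule 11).
Holding black-permit and L23 grants K40 (Rule 4).
Holding K40, T39, and black-permit grants C7 (Rule 10).
Holding T39 and C7 grants silver-badge (Rule 3).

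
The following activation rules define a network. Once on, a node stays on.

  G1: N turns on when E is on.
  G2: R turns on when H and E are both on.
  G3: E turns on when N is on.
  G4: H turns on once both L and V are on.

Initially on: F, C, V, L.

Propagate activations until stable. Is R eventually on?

R would need H and E (G2), but E never turns on.

No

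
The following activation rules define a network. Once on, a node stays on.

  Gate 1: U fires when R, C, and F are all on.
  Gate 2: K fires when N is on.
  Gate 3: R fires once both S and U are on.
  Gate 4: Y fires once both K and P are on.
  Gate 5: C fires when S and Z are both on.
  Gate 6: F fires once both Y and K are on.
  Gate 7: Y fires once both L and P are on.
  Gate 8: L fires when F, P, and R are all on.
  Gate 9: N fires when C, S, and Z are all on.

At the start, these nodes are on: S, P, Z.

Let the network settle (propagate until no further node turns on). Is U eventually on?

U would need R, C, and F (Gate 1), but R never turns on.

No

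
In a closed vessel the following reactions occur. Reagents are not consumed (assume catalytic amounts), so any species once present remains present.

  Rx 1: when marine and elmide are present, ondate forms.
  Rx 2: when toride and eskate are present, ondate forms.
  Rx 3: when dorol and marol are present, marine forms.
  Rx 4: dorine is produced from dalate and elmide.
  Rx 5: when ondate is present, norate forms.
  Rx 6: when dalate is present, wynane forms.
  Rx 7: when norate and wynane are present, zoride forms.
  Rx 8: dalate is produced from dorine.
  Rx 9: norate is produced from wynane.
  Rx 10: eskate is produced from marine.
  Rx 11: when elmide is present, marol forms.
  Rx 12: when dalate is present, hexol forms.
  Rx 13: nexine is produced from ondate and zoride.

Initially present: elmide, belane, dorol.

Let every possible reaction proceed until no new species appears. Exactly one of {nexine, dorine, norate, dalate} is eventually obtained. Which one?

elmide present → marol forms (Rx 11).
dorol and marol present → marine forms (Rx 3).
marine and elmide present → ondate forms (Rx 1).
ondate present → norate forms (Rx 5).
nexine would need ondate and zoride (Rx 13), but zoride never forms. dalate would need dorine (Rx 8), but dorine never forms. dorine would need dalate and elmide (Rx 4), but dalate never forms.

norate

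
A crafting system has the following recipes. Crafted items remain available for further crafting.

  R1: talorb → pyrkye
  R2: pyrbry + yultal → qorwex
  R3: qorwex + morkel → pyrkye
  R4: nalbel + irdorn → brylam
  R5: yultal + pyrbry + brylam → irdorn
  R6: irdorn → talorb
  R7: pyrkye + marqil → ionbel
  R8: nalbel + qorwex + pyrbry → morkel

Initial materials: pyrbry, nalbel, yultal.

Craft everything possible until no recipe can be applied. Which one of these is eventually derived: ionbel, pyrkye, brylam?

pyrkye

pyrbry + yultal → qorwex (R2).
nalbel + qorwex + pyrbry → morkel (R8).
qorwex + morkel → pyrkye (R3).
brylam would need nalbel and irdorn (R4), but irdorn is never obtained. ionbel would need pyrkye and marqil (R7), but marqil is never obtained.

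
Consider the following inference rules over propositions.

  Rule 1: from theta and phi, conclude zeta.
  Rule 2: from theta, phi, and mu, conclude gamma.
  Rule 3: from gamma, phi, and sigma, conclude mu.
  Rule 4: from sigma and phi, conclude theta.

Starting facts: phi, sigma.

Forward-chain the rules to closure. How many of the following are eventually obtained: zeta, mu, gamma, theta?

2

From sigma and phi, Rule 4 gives theta.
From theta and phi, Rule 1 gives zeta.
zeta: reached.
mu would need gamma, phi, and sigma (Rule 3), but gamma is never established.
gamma would need theta, phi, and mu (Rule 2), but mu is never established.
theta: reached.
Reached: zeta and theta — 2 of the 4.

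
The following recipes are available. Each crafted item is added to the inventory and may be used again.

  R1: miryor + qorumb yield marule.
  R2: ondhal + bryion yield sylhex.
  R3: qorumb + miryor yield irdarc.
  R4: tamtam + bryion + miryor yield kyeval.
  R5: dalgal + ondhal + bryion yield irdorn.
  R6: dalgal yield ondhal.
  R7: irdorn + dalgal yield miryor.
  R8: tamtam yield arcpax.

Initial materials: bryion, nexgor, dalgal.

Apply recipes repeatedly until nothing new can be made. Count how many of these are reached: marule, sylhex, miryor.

2

dalgal → ondhal (R6).
Using R2, ondhal and bryion make sylhex.
dalgal + ondhal + bryion → irdorn (R5).
Using R7, irdorn and dalgal make miryor.
marule would need miryor and qorumb (R1), but qorumb is never obtained.
sylhex: reached.
miryor: reached.
Reached: sylhex and miryor — 2 of the 3.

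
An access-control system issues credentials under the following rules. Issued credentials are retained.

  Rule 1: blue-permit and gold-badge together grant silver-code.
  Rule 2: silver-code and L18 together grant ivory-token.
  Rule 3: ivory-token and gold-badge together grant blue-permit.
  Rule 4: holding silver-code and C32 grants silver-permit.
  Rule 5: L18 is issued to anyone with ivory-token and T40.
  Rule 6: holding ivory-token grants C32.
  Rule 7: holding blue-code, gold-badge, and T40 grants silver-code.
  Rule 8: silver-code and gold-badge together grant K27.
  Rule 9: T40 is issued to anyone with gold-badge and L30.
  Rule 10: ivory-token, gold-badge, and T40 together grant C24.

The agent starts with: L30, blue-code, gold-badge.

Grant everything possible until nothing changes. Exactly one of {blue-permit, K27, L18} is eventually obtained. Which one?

Holding gold-badge and L30 grants T40 (Rule 9).
Holding blue-code, gold-badge, and T40 grants silver-code (Rule 7).
Holding silver-code and gold-badge grants K27 (Rule 8).
L18 would need ivory-token and T40 (Rule 5), but ivory-token is never granted. blue-permit would need ivory-token and gold-badge (Rule 3), but ivory-token is never granted.

K27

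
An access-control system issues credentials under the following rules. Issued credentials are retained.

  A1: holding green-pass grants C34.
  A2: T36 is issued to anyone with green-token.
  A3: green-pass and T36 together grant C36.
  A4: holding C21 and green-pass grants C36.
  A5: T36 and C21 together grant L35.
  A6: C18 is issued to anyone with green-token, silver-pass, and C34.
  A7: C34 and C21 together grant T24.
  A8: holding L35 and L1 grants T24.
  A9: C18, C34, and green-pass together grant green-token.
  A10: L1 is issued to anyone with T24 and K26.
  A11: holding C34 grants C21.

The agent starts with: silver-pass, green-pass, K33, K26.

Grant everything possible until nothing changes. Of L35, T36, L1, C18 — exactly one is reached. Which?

Holding green-pass grants C34 (A1).
Holding C34 grants C21 (A11).
Holding C34 and C21 grants T24 (A7).
Holding T24 and K26 grants L1 (A10).
T36 would need green-token (A2), but green-token is never granted. C18 would need green-token, silver-pass, and C34 (A6), but green-token is never granted. L35 would need T36 and C21 (A5), but T36 is never granted.

L1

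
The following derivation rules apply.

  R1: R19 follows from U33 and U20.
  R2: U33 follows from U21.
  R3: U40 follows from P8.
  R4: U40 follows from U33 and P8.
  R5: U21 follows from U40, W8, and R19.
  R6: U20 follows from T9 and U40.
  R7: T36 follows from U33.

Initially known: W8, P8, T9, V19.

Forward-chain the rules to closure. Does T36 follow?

T36 would need U33 (R7), but U33 is never established.

No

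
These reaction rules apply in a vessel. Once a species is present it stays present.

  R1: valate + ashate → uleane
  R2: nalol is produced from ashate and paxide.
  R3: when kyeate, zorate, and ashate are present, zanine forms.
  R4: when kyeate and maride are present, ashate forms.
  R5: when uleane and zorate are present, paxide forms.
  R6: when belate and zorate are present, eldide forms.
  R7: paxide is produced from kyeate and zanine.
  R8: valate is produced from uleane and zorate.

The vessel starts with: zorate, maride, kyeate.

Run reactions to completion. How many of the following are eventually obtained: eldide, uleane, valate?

0

eldide would need belate and zorate (R6), but belate never forms.
uleane would need valate and ashate (R1), but valate never forms.
valate would need uleane and zorate (R8), but uleane never forms.
None of the 3 are reached.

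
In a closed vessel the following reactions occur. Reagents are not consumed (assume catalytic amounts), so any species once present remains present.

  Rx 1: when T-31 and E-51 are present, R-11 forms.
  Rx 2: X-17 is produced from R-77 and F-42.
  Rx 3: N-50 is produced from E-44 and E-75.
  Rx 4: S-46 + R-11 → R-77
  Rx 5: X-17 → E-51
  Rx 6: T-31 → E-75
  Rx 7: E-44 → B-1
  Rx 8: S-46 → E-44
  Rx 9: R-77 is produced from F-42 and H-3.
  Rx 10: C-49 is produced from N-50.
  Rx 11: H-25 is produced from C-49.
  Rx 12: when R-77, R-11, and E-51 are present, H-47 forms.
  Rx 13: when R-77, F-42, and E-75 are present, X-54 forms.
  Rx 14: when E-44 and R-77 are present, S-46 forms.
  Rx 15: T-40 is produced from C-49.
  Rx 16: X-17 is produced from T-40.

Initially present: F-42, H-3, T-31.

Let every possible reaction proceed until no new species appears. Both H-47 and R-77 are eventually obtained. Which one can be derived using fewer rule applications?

R-77

R-77: F-42 and H-3 present → R-77 forms (Rx 9). [1 rule application]
H-47: F-42 and H-3 present → R-77 forms (Rx 9). R-77 and F-42 present → X-17 forms (Rx 2). X-17 present → E-51 forms (Rx 5). T-31 and E-51 present → R-11 forms (Rx 1). R-77, R-11, and E-51 present → H-47 forms (Rx 12). [5 rule applications]
R-77 needs fewer.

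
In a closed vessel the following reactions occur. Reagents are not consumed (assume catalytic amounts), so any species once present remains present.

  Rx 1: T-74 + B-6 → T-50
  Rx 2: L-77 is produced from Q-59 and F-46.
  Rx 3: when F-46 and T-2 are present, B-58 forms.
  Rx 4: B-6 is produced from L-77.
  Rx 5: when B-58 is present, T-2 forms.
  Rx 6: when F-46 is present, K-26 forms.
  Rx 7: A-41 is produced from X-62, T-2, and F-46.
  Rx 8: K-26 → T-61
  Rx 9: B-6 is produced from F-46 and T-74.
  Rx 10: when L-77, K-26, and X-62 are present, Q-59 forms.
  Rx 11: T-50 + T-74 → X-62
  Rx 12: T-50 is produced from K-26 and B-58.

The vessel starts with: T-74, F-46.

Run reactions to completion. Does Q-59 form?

No

Q-59 would need L-77, K-26, and X-62 (Rx 10), but L-77 never forms.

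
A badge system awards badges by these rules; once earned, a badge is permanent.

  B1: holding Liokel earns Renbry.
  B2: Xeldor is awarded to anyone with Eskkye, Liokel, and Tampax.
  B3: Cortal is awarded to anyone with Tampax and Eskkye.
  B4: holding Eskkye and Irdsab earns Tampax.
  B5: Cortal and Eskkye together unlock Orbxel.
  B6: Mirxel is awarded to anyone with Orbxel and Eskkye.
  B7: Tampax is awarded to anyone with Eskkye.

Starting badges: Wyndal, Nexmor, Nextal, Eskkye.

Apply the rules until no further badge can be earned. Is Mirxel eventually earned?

With Eskkye, Tampax is earned (B7).
With Tampax and Eskkye, Cortal is earned (B3).
With Cortal and Eskkye, Orbxel is earned (B5).
With Orbxel and Eskkye, Mirxel is earned (B6).

Yes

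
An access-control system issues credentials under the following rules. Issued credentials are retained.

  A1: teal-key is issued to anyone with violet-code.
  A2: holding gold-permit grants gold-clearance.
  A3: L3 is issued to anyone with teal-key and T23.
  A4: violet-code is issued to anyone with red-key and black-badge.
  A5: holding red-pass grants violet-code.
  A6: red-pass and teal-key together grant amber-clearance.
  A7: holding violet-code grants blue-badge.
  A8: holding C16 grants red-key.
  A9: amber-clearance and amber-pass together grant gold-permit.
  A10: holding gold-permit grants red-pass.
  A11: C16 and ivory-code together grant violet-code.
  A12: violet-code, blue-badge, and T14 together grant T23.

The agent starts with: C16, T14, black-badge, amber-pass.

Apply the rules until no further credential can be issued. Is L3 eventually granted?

Yes

Holding C16 grants red-key (A8).
Holding red-key and black-badge grants violet-code (A4).
Holding violet-code grants teal-key (A1).
Holding violet-code grants blue-badge (A7).
Holding violet-code, blue-badge, and T14 grants T23 (A12).
Holding teal-key and T23 grants L3 (A3).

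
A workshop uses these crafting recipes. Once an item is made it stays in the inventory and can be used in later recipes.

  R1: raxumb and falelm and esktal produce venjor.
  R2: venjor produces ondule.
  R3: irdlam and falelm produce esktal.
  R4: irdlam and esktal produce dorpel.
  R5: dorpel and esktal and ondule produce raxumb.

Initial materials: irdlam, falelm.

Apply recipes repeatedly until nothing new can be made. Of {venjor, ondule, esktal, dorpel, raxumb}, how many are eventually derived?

Using R3, irdlam and falelm make esktal.
irdlam and esktal → dorpel (R4).
venjor would need raxumb, falelm, and esktal (R1), but raxumb is never obtained.
ondule would need venjor (R2), but venjor is never obtained.
esktal: reached.
dorpel: reached.
raxumb would need dorpel, esktal, and ondule (R5), but ondule is never obtained.
Reached: esktal and dorpel — 2 of the 5.

2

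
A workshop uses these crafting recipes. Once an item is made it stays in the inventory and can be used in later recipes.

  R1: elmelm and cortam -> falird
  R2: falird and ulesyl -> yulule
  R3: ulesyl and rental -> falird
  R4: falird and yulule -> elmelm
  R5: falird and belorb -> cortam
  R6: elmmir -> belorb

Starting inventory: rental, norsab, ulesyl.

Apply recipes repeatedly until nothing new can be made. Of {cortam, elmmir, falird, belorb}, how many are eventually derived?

1

ulesyl and rental -> falird (R3).
cortam would need falird and belorb (R5), but belorb is never obtained.
No rule produces elmmir, and it is not given.
falird: reached.
belorb would need elmmir (R6), but elmmir is never obtained.
Reached: falird — 1 of the 4.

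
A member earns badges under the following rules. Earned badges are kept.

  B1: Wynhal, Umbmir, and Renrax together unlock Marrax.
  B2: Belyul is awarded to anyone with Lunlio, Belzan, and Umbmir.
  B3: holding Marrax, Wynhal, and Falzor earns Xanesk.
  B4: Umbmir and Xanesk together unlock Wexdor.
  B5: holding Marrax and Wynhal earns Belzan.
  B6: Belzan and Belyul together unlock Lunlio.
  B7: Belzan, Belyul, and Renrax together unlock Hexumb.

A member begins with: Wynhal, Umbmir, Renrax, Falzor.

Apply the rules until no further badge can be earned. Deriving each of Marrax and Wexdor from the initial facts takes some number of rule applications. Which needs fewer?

Marrax

Marrax: With Wynhal, Umbmir, and Renrax, Marrax is earned (B1). [1 rule application]
Wexdor: With Wynhal, Umbmir, and Renrax, Marrax is earned (B1). With Marrax, Wynhal, and Falzor, Xanesk is earned (B3). With Umbmir and Xanesk, Wexdor is earned (B4). [3 rule applications]
Marrax needs fewer.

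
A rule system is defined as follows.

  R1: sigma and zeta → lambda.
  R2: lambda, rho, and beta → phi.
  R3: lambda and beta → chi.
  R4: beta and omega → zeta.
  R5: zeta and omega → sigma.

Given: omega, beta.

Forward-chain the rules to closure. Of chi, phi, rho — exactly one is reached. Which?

chi

From beta and omega, R4 gives zeta.
From zeta and omega, R5 gives sigma.
sigma and zeta hold, so lambda follows (R1).
From lambda and beta, R3 gives chi.
phi would need lambda, rho, and beta (R2), but rho is never established. No rule produces rho, and it is not given.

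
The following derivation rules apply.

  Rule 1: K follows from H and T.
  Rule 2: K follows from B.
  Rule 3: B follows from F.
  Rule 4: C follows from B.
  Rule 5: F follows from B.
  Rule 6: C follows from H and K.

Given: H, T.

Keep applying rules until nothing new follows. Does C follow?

Yes

From H and T, Rule 1 gives K.
From H and K, Rule 6 gives C.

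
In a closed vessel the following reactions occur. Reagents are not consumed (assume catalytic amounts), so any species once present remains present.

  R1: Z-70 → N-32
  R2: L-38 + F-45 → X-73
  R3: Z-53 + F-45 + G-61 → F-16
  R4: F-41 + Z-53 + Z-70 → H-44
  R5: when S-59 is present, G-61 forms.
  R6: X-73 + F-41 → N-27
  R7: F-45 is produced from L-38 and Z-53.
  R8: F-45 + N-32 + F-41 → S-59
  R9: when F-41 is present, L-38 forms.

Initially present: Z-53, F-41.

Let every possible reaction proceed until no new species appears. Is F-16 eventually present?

F-16 would need Z-53, F-45, and G-61 (R3), but G-61 never forms.

No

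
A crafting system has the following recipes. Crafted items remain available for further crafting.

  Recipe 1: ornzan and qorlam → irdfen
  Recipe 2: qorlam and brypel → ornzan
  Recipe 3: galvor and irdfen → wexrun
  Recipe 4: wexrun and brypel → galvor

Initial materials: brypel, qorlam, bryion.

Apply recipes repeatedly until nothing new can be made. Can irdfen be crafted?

Using Recipe 2, qorlam and brypel make ornzan.
Using Recipe 1, ornzan and qorlam make irdfen.

Yes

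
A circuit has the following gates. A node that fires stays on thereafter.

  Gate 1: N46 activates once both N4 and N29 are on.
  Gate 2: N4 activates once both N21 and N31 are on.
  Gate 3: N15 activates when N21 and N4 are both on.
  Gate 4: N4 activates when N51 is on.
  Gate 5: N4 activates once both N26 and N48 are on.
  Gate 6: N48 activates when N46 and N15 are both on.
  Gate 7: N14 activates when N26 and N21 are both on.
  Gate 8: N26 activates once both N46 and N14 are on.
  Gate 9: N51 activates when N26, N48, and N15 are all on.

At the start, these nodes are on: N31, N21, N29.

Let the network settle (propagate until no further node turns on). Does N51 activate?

N51 would need N26, N48, and N15 (Gate 9), but N26 never turns on.

No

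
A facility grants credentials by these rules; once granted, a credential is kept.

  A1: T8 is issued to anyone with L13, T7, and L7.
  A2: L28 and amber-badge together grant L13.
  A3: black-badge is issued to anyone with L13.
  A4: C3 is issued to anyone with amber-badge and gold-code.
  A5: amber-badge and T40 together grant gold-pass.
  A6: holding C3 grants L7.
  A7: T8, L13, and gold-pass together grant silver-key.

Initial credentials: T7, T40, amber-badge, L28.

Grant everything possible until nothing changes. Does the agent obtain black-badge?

Holding L28 and amber-badge grants L13 (A2).
Holding L13 grants black-badge (A3).

Yes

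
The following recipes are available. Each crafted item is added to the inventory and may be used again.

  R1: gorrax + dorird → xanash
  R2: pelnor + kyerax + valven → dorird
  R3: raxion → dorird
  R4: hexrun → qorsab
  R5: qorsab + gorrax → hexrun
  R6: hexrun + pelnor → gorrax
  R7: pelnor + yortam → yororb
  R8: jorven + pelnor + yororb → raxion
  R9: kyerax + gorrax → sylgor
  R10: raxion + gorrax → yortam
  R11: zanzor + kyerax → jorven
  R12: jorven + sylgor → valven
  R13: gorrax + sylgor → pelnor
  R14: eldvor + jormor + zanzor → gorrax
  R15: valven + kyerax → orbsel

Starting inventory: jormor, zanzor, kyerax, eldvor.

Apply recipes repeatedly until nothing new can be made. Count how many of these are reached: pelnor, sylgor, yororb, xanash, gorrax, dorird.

5

eldvor + jormor + zanzor → gorrax (R14).
Using R11, zanzor and kyerax make jorven.
Using R9, kyerax and gorrax make sylgor.
Using R12, jorven and sylgor make valven.
gorrax + sylgor → pelnor (R13).
pelnor + kyerax + valven → dorird (R2).
Using R1, gorrax and dorird make xanash.
pelnor: reached.
sylgor: reached.
yororb would need pelnor and yortam (R7), but yortam is never obtained.
xanash: reached.
gorrax: reached.
dorird: reached.
Reached: pelnor, sylgor, xanash, gorrax, and dorird — 5 of the 6.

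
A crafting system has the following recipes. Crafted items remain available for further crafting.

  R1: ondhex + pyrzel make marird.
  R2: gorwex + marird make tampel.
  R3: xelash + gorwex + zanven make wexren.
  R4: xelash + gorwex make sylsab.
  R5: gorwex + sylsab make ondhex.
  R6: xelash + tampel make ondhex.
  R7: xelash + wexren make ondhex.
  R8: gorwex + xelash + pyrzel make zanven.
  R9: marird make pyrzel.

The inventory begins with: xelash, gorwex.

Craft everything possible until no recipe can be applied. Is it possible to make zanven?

zanven would need gorwex, xelash, and pyrzel (R8), but pyrzel is never obtained.

No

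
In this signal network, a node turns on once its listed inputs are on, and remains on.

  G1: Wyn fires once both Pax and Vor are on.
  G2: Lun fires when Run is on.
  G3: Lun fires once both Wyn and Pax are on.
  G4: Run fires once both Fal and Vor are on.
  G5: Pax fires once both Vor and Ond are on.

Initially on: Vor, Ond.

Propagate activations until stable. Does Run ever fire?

No

Run would need Fal and Vor (G4), but Fal never turns on.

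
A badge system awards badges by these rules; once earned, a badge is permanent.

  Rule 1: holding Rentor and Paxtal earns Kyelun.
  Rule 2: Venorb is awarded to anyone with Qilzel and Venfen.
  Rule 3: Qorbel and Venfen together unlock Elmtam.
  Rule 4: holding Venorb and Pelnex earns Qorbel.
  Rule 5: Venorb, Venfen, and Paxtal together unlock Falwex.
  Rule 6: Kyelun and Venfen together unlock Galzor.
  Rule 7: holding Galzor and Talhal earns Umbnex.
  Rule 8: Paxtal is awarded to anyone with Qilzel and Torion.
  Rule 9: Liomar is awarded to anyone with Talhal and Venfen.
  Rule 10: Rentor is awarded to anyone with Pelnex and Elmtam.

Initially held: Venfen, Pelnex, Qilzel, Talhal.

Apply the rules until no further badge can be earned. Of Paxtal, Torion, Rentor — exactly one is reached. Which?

Rentor

With Qilzel and Venfen, Venorb is earned (Rule 2).
With Venorb and Pelnex, Qorbel is earned (Rule 4).
With Qorbel and Venfen, Elmtam is earned (Rule 3).
With Pelnex and Elmtam, Rentor is earned (Rule 10).
Paxtal would need Qilzel and Torion (Rule 8), but Torion is never earned. No rule produces Torion, and it is not given.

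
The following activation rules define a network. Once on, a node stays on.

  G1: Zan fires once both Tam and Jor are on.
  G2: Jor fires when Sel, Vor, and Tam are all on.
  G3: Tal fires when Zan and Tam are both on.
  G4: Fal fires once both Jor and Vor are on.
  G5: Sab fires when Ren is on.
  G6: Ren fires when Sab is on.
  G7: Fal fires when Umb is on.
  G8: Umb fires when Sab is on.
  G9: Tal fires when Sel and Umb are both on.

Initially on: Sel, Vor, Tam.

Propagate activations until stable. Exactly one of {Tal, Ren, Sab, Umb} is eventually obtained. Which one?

Tal

G2: Sel, Vor, and Tam on → Jor on.
Tam and Jor are on, so Zan fires (G1).
G3: Zan and Tam on → Tal on.
Ren would need Sab (G6), but Sab never turns on. Umb would need Sab (G8), but Sab never turns on. Sab would need Ren (G5), but Ren never turns on.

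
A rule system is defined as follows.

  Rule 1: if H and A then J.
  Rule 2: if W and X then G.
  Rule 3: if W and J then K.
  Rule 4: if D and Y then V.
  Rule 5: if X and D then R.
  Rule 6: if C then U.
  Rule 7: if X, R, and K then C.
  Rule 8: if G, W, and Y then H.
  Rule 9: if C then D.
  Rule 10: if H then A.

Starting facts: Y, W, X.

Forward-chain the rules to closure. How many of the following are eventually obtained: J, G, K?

3

From W and X, Rule 2 gives G.
G, W, and Y hold, so H follows (Rule 8).
H holds, so A follows (Rule 10).
From H and A, Rule 1 gives J.
W and J hold, so K follows (Rule 3).
J: reached.
G: reached.
K: reached.
All 3 are reached.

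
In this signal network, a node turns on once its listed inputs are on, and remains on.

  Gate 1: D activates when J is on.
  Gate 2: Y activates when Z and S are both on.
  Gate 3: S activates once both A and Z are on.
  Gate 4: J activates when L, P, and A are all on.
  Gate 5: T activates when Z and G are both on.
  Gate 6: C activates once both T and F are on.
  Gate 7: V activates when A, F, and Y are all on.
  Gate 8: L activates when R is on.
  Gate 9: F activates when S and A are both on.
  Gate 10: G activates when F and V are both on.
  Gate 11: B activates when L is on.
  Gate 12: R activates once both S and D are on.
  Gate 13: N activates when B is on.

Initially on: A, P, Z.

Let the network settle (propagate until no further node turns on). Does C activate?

Yes

Gate 3: A and Z on → S on.
Gate 2: Z and S on → Y on.
S and A are on, so F activates (Gate 9).
A, F, and Y are on, so V activates (Gate 7).
F and V are on, so G activates (Gate 10).
Z and G are on, so T activates (Gate 5).
T and F are on, so C activates (Gate 6).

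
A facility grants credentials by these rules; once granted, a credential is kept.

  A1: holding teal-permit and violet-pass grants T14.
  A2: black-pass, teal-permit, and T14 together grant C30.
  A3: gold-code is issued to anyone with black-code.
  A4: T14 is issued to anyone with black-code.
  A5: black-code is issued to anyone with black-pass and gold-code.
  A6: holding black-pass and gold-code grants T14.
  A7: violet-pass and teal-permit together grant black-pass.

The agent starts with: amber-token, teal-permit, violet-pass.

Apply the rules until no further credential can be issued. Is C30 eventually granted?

Holding violet-pass and teal-permit grants black-pass (A7).
Holding teal-permit and violet-pass grants T14 (A1).
Holding black-pass, teal-permit, and T14 grants C30 (A2).

Yes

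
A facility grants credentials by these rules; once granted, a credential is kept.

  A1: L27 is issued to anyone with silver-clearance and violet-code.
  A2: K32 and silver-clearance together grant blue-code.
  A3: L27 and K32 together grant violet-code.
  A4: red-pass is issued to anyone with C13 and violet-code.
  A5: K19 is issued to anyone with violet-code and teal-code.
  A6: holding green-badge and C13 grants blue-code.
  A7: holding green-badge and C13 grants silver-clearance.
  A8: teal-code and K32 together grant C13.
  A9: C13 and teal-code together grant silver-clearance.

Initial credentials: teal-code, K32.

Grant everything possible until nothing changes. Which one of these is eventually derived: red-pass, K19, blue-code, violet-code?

blue-code

Holding teal-code and K32 grants C13 (A8).
Holding C13 and teal-code grants silver-clearance (A9).
Holding K32 and silver-clearance grants blue-code (A2).
violet-code would need L27 and K32 (A3), but L27 is never granted. K19 would need violet-code and teal-code (A5), but violet-code is never granted. red-pass would need C13 and violet-code (A4), but violet-code is never granted.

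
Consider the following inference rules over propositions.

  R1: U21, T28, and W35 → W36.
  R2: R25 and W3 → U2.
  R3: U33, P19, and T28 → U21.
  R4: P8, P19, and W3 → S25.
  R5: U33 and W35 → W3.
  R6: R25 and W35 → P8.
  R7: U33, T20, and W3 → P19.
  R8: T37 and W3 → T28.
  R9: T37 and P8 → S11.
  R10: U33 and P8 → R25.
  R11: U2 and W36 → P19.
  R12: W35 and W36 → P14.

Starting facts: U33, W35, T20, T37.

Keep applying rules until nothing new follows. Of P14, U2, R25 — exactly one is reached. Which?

From U33 and W35, R5 gives W3.
U33, T20, and W3 hold, so P19 follows (R7).
T37 and W3 hold, so T28 follows (R8).
U33, P19, and T28 hold, so U21 follows (R3).
U21, T28, and W35 hold, so W36 follows (R1).
W35 and W36 hold, so P14 follows (R12).
U2 would need R25 and W3 (R2), but R25 is never established. R25 would need U33 and P8 (R10), but P8 is never established.

P14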